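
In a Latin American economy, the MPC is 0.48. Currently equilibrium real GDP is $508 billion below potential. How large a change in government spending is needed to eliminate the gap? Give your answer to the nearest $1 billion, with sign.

Spending multiplier = 1/(1 − MPC) = 1/(1 − 0.48) = 1/0.52 ≈ 1.923.
Need ΔY = +$508 billion, so ΔG = ΔY/k = (+$508 billion) × 0.52 ≈ +$264 billion.
The government should increase government spending by $264 billion.

+$264 billion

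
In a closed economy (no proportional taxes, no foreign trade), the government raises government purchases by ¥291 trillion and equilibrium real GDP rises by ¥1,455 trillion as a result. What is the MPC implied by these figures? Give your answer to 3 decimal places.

Implied spending multiplier k = ΔY/ΔG = 1,455/291 = 5.
Since k = 1/(1 − MPC), MPC = 1 − 1/k = 1 − ΔG/ΔY = 1 − 291/1,455 = 0.800.

0.800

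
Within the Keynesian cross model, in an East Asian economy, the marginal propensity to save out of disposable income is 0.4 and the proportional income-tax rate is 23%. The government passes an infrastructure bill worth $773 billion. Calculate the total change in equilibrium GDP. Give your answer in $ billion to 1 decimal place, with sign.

+$1,436.8 billion

MPC = 1 − MPS = 1 − 0.4 = 0.6.
Expenditure multiplier = 1/(1 − c(1−t)) = 1/(1 − 0.6×0.77) = 1/0.538 ≈ 1.859.
ΔY = k × ΔG = (+$773 billion) / 0.538 ≈ +$1,436.8 billion.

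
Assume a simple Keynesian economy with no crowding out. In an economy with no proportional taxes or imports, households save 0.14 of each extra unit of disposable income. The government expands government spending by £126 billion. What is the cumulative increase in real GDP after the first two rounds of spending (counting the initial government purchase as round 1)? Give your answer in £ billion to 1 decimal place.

MPC = 1 − MPS = 1 − 0.14 = 0.86.
Round 1 adds ΔG = £126 billion; each later round is MPC = 0.86 times the previous.
After 2 rounds: 126 + 108.36 = ΔG·(1 − c^2)/(1 − c) = 126 × (1 − 0.7396)/0.14 ≈ £234.4 billion.

£234.4 billion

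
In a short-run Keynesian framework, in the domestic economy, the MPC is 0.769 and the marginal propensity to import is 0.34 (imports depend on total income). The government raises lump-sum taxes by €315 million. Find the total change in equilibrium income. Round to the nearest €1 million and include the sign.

−€424 million

A lump-sum tax change of +€315 million shifts disposable income by −€315 million; first-round consumption changes by −c × ΔT = −0.769 × (+€315 million) = −€242.235 million.
Expenditure multiplier = 1/(1 − c + m) = 1/(1 − 0.769 + 0.34) = 1/0.571 ≈ 1.751.
The tax multiplier is −c × k ≈ −1.347, so ΔY = k × (−c·ΔT) = (−€242.235 million) / 0.571 ≈ −€424 million.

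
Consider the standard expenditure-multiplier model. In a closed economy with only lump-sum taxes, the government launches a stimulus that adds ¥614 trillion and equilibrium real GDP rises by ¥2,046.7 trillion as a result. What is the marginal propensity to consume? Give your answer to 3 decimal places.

0.700

Implied spending multiplier k = ΔY/ΔG = 2,046.7/614 ≈ 3.3334.
Since k = 1/(1 − MPC), MPC = 1 − 1/k = 1 − ΔG/ΔY = 1 − 614/2,046.7 ≈ 0.700.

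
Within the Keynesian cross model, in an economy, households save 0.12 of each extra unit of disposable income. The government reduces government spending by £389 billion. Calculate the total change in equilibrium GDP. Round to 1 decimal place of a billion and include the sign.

−£3,241.7 billion

MPC = 1 − MPS = 1 − 0.12 = 0.88.
Spending multiplier = 1/(1 − MPC) = 1/(1 − 0.88) = 1/0.12 ≈ 8.333.
ΔY = k × ΔG = (−£389 billion) / 0.12 ≈ −£3,241.7 billion.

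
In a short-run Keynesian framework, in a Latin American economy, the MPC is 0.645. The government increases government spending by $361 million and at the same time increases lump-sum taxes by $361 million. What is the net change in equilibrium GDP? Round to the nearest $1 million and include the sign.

Expenditure multiplier = 1/(1 − MPC) = 1/(1 − 0.645) = 1/0.355 ≈ 2.817.
ΔG contributes k·ΔG = (+$361 million) / 0.355 ≈ +$1,016.9 million.
ΔT of +$361 million changes first-round spending by −c·ΔT = −$232.845 million, contributing k·(−c·ΔT) = (−$232.845 million) / 0.355 ≈ −$655.9 million.
With ΔG = ΔT and no other leakages, the balanced-budget multiplier is 1, so ΔY = ΔG = +$361 million.

+$361 million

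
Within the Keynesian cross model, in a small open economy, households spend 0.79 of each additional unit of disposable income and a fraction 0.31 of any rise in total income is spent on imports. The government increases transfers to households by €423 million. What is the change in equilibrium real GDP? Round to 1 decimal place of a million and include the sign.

The transfer change shifts disposable income by +€423 million, so first-round consumption changes by c·ΔTR = 0.79 × (+€423 million) = +€334.17 million.
Expenditure multiplier = 1/(1 − c + m) = 1/(1 − 0.79 + 0.31) = 1/0.52 ≈ 1.923.
The transfer multiplier is c × k ≈ 1.519, so ΔY = k × (c·ΔTR) = (+€334.17 million) / 0.52 ≈ +€642.6 million.

+€642.6 million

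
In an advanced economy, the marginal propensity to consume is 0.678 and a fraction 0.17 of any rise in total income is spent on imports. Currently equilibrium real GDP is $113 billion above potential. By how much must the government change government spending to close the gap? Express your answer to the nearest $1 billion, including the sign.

−$56 billion

Spending multiplier = 1/(1 − c + m) = 1/(1 − 0.678 + 0.17) = 1/0.492 ≈ 2.033.
Need ΔY = −$113 billion, so ΔG = ΔY/k = (−$113 billion) × 0.492 ≈ −$56 billion.
The government should cut government spending by $56 billion.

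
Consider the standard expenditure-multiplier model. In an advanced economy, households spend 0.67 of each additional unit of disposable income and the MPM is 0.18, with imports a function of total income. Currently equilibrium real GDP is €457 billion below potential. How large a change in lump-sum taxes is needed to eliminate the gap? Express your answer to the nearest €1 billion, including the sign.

−€348 billion

Spending multiplier = 1/(1 − c + m) = 1/(1 − 0.67 + 0.18) = 1/0.51 ≈ 1.961.
Tax multiplier = −c·k = −0.67/0.51 ≈ −1.314. Need ΔY = +€457 billion, so ΔT = ΔY/(−c·k) = −(+€457 billion) × 0.51 / 0.67 ≈ −€348 billion.
The government should cut lump-sum taxes by €348 billion.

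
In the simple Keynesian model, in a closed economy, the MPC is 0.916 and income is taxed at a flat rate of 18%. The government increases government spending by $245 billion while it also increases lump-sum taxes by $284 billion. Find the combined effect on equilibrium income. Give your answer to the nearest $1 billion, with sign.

Expenditure multiplier = 1/(1 − c(1−t)) = 1/(1 − 0.916×0.82) = 1/0.24888 ≈ 4.018.
ΔG contributes k·ΔG = (+$245 billion) / 0.24888 ≈ +$984.4 billion.
ΔT of +$284 billion changes first-round spending by −c·ΔT = −$260.144 billion, contributing k·(−c·ΔT) = (−$260.144 billion) / 0.24888 ≈ −$1,045.3 billion.
Net ΔY = k(ΔG − c·ΔT) = (−$15.144 billion) / 0.24888 ≈ −$61 billion.

−$61 billion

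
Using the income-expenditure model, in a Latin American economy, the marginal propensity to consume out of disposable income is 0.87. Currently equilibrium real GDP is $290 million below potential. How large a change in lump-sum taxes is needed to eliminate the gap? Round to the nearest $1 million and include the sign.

Spending multiplier = 1/(1 − MPC) = 1/(1 − 0.87) = 1/0.13 ≈ 7.692.
Tax multiplier = −c·k = −0.87/0.13 ≈ −6.692. Need ΔY = +$290 million, so ΔT = ΔY/(−c·k) = −(+$290 million) × 0.13 / 0.87 ≈ −$43 million.
The government should cut lump-sum taxes by $43 million.

−$43 million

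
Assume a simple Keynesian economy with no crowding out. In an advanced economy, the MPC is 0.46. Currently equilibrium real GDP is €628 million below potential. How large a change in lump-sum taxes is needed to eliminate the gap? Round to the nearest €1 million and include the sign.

−€737 million

Spending multiplier = 1/(1 − MPC) = 1/(1 − 0.46) = 1/0.54 ≈ 1.852.
Tax multiplier = −c·k = −0.46/0.54 ≈ −0.852. Need ΔY = +€628 million, so ΔT = ΔY/(−c·k) = −(+€628 million) × 0.54 / 0.46 ≈ −€737 million.
The government should cut lump-sum taxes by €737 million.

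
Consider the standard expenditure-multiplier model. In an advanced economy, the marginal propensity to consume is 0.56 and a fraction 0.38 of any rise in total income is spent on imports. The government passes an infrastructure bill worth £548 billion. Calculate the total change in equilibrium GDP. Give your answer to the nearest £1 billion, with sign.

+£668 billion

Expenditure multiplier = 1/(1 − c + m) = 1/(1 − 0.56 + 0.38) = 1/0.82 ≈ 1.22.
ΔY = k × ΔG = (+£548 billion) / 0.82 ≈ +£668 billion.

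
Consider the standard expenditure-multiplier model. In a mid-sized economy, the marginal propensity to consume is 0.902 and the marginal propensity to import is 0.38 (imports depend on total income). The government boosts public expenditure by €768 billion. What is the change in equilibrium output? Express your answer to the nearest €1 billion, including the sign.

Government-spending multiplier = 1/(1 − c + m) = 1/(1 − 0.902 + 0.38) = 1/0.478 ≈ 2.092.
ΔY = k × ΔG = (+€768 billion) / 0.478 ≈ +€1,607 billion.

+€1,607 billion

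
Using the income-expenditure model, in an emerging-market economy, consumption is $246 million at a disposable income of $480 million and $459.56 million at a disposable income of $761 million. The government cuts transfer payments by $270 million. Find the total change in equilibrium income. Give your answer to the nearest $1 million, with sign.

MPC = ΔC/ΔYd = (459.56 − 246)/(761 − 480) = 213.56/281 = 0.76.
The transfer change shifts disposable income by −$270 million, so first-round consumption changes by c·ΔTR = 0.76 × (−$270 million) = −$205.2 million.
Expenditure multiplier = 1/(1 − MPC) = 1/(1 − 0.76) = 1/0.24 ≈ 4.167.
The transfer multiplier is c × k ≈ 3.167, so ΔY = k × (c·ΔTR) = (−$205.2 million) / 0.24 = −$855 million.

−$855 million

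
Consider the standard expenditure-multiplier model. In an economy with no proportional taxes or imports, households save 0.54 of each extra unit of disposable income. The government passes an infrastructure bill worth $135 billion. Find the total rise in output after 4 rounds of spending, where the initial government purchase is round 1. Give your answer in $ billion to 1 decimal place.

$238.8 billion

MPC = 1 − MPS = 1 − 0.54 = 0.46.
Round 1 adds ΔG = $135 billion; each later round is MPC = 0.46 times the previous.
After 4 rounds: 135 + 62.1 + 28.566 + 13.14036 = ΔG·(1 − c^4)/(1 − c) = 135 × (1 − 0.04477456)/0.54 ≈ $238.8 billion.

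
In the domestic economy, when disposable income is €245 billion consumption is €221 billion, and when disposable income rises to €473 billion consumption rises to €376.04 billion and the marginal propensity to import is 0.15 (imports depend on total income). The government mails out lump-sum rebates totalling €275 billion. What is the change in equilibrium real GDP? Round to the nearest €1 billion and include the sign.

+€398 billion

MPC = ΔC/ΔYd = (376.04 − 221)/(473 − 245) = 155.04/228 = 0.68.
A lump-sum tax change of −€275 billion shifts disposable income by +€275 billion; first-round consumption changes by −c × ΔT = −0.68 × (−€275 billion) = +€187 billion.
Expenditure multiplier = 1/(1 − c + m) = 1/(1 − 0.68 + 0.15) = 1/0.47 ≈ 2.128.
The tax multiplier is −c × k ≈ −1.447, so ΔY = k × (−c·ΔT) = (+€187 billion) / 0.47 ≈ +€398 billion.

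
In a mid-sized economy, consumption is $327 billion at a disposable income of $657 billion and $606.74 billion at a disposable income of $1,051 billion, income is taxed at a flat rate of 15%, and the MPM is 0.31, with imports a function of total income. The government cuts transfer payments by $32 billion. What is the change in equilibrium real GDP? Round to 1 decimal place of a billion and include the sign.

MPC = ΔC/ΔYd = (606.74 − 327)/(1,051 − 657) = 279.74/394 = 0.71.
The transfer change shifts disposable income by −$32 billion, so first-round consumption changes by c·ΔTR = 0.71 × (−$32 billion) = −$22.72 billion.
Expenditure multiplier = 1/(1 − c(1−t) + m) = 1/(1 − 0.71×0.85 + 0.31) = 1/0.7065 ≈ 1.415.
The transfer multiplier is c × k ≈ 1.005, so ΔY = k × (c·ΔTR) = (−$22.72 billion) / 0.7065 ≈ −$32.2 billion.

−$32.2 billion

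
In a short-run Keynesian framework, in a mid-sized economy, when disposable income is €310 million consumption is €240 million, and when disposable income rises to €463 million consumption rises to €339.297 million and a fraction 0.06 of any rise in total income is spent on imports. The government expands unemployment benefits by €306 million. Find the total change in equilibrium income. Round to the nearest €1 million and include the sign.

MPC = ΔC/ΔYd = (339.297 − 240)/(463 − 310) = 99.297/153 = 0.649.
The transfer change shifts disposable income by +€306 million, so first-round consumption changes by c·ΔTR = 0.649 × (+€306 million) = +€198.594 million.
Expenditure multiplier = 1/(1 − c + m) = 1/(1 − 0.649 + 0.06) = 1/0.411 ≈ 2.433.
The transfer multiplier is c × k ≈ 1.579, so ΔY = k × (c·ΔTR) = (+€198.594 million) / 0.411 ≈ +€483 million.

+€483 million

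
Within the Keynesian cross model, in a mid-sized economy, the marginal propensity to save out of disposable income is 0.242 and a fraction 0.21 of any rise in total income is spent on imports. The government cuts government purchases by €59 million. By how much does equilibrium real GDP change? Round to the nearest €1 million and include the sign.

−€131 million

MPC = 1 − MPS = 1 − 0.242 = 0.758.
Spending multiplier = 1/(1 − c + m) = 1/(1 − 0.758 + 0.21) = 1/0.452 ≈ 2.212.
ΔY = k × ΔG = (−€59 million) / 0.452 ≈ −€131 million.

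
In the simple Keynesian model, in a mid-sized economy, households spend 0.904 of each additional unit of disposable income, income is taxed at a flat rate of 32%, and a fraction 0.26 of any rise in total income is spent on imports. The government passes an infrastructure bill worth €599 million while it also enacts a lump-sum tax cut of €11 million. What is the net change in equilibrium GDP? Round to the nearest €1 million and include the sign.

Expenditure multiplier = 1/(1 − c(1−t) + m) = 1/(1 − 0.904×0.68 + 0.26) = 1/0.64528 ≈ 1.55.
ΔG contributes k·ΔG = (+€599 million) / 0.64528 ≈ +€928.3 million.
ΔT of −€11 million changes first-round spending by −c·ΔT = +€9.944 million, contributing k·(−c·ΔT) = (+€9.944 million) / 0.64528 ≈ +€15.4 million.
Net ΔY = k(ΔG − c·ΔT) = (+€608.944 million) / 0.64528 ≈ +€944 million.

+€944 million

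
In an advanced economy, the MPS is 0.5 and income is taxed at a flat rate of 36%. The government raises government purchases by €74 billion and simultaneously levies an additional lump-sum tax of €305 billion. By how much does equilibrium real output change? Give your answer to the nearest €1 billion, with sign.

MPC = 1 − MPS = 1 − 0.5 = 0.5.
Expenditure multiplier = 1/(1 − c(1−t)) = 1/(1 − 0.5×0.64) = 1/0.68 ≈ 1.471.
ΔG contributes k·ΔG = (+€74 billion) / 0.68 ≈ +€108.8 billion.
ΔT of +€305 billion changes first-round spending by −c·ΔT = −€152.5 billion, contributing k·(−c·ΔT) = (−€152.5 billion) / 0.68 ≈ −€224.3 billion.
Net ΔY = k(ΔG − c·ΔT) = (−€78.5 billion) / 0.68 ≈ −€115 billion.

−€115 billion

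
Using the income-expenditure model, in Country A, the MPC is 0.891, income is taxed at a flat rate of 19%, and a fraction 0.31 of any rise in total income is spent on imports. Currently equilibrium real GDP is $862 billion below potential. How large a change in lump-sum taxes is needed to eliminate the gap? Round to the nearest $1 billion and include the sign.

Spending multiplier = 1/(1 − c(1−t) + m) = 1/(1 − 0.891×0.81 + 0.31) = 1/0.58829 ≈ 1.7.
Tax multiplier = −c·k = −0.891/0.58829 ≈ −1.515. Need ΔY = +$862 billion, so ΔT = ΔY/(−c·k) = −(+$862 billion) × 0.58829 / 0.891 ≈ −$569 billion.
The government should cut lump-sum taxes by $569 billion.

−$569 billion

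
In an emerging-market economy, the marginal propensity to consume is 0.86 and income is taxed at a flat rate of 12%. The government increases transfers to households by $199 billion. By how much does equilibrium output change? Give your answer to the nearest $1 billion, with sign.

The transfer change shifts disposable income by +$199 billion, so first-round consumption changes by c·ΔTR = 0.86 × (+$199 billion) = +$171.14 billion.
Expenditure multiplier = 1/(1 − c(1−t)) = 1/(1 − 0.86×0.88) = 1/0.2432 ≈ 4.112.
The transfer multiplier is c × k ≈ 3.536, so ΔY = k × (c·ΔTR) = (+$171.14 billion) / 0.2432 ≈ +$704 billion.

+$704 billion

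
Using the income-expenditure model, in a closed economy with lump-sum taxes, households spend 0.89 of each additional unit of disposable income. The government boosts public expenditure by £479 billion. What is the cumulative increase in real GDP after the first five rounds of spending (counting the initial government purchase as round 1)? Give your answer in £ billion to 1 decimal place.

£1,922.9 billion

Round 1 adds ΔG = £479 billion; each later round is MPC = 0.89 times the previous.
After 5 rounds: 479 + 426.31 + 379.4159 + 337.680151 + 300.53533439 = ΔG·(1 − c^5)/(1 − c) = 479 × (1 − 0.5584059449)/0.11 ≈ £1,922.9 billion.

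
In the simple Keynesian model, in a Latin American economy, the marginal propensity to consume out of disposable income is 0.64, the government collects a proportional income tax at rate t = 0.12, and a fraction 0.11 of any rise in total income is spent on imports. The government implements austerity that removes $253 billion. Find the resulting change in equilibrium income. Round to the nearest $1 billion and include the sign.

−$463 billion

Spending multiplier = 1/(1 − c(1−t) + m) = 1/(1 − 0.64×0.88 + 0.11) = 1/0.5468 ≈ 1.829.
ΔY = k × ΔG = (−$253 billion) / 0.5468 ≈ −$463 billion.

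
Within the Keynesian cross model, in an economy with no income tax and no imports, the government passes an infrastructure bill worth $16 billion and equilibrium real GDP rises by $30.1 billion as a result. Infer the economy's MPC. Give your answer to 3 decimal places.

0.468

Implied spending multiplier k = ΔY/ΔG = 30.1/16 ≈ 1.8813.
Since k = 1/(1 − MPC), MPC = 1 − 1/k = 1 − ΔG/ΔY = 1 − 16/30.1 ≈ 0.468.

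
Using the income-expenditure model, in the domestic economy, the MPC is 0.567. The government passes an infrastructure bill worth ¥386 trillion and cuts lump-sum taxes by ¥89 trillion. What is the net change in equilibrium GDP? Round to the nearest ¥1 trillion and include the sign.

Expenditure multiplier = 1/(1 − MPC) = 1/(1 − 0.567) = 1/0.433 ≈ 2.309.
ΔG contributes k·ΔG = (+¥386 trillion) / 0.433 ≈ +¥891.5 trillion.
ΔT of −¥89 trillion changes first-round spending by −c·ΔT = +¥50.463 trillion, contributing k·(−c·ΔT) = (+¥50.463 trillion) / 0.433 ≈ +¥116.5 trillion.
Net ΔY = k(ΔG − c·ΔT) = (+¥436.463 trillion) / 0.433 ≈ +¥1,008 trillion.

+¥1,008 trillion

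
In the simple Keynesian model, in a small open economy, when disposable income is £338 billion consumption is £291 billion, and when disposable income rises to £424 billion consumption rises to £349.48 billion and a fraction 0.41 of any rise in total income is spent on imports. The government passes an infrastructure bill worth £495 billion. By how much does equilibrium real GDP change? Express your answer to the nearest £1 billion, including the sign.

+£678 billion

MPC = ΔC/ΔYd = (349.48 − 291)/(424 − 338) = 58.48/86 = 0.68.
Expenditure multiplier = 1/(1 − c + m) = 1/(1 − 0.68 + 0.41) = 1/0.73 ≈ 1.37.
ΔY = k × ΔG = (+£495 billion) / 0.73 ≈ +£678 billion.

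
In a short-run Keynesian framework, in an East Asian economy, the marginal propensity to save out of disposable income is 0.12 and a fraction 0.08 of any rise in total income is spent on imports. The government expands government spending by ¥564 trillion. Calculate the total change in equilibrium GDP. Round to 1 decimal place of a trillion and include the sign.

+¥2,820.0 trillion

MPC = 1 − MPS = 1 − 0.12 = 0.88.
Expenditure multiplier = 1/(1 − c + m) = 1/(1 − 0.88 + 0.08) = 1/0.2 = 5.
ΔY = k × ΔG = (+¥564 trillion) / 0.2 = +¥2,820 trillion.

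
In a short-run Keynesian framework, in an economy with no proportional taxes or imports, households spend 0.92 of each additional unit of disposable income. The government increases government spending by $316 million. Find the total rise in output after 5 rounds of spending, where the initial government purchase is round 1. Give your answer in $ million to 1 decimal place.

$1,346.6 million

Round 1 adds ΔG = $316 million; each later round is MPC = 0.92 times the previous.
After 5 rounds: 316 + 290.72 + 267.4624 + 246.065408 + 226.38017536 = ΔG·(1 − c^5)/(1 − c) = 316 × (1 − 0.6590815232)/0.08 ≈ $1,346.6 million.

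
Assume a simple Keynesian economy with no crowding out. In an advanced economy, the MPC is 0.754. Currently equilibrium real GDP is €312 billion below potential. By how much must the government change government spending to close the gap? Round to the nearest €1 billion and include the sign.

+€77 billion

Spending multiplier = 1/(1 − MPC) = 1/(1 − 0.754) = 1/0.246 ≈ 4.065.
Need ΔY = +€312 billion, so ΔG = ΔY/k = (+€312 billion) × 0.246 ≈ +€77 billion.
The government should increase government spending by €77 billion.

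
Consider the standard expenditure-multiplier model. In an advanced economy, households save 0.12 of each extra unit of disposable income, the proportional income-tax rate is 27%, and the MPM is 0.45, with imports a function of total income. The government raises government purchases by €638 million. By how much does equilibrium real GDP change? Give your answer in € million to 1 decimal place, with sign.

MPC = 1 − MPS = 1 − 0.12 = 0.88.
Expenditure multiplier = 1/(1 − c(1−t) + m) = 1/(1 − 0.88×0.73 + 0.45) = 1/0.8076 ≈ 1.238.
ΔY = k × ΔG = (+€638 million) / 0.8076 ≈ +€790 million.

+€790.0 million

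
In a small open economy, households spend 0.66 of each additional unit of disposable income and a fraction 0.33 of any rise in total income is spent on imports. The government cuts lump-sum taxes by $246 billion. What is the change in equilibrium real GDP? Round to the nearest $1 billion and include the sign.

A lump-sum tax change of −$246 billion shifts disposable income by +$246 billion; first-round consumption changes by −c × ΔT = −0.66 × (−$246 billion) = +$162.36 billion.
Expenditure multiplier = 1/(1 − c + m) = 1/(1 − 0.66 + 0.33) = 1/0.67 ≈ 1.493.
The tax multiplier is −c × k ≈ −0.985, so ΔY = k × (−c·ΔT) = (+$162.36 billion) / 0.67 ≈ +$242 billion.

+$242 billion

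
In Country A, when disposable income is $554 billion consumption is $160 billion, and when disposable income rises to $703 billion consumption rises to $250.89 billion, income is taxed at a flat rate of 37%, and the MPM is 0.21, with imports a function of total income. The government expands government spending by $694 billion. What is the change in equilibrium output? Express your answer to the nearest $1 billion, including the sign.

MPC = ΔC/ΔYd = (250.89 − 160)/(703 − 554) = 90.89/149 = 0.61.
Spending multiplier = 1/(1 − c(1−t) + m) = 1/(1 − 0.61×0.63 + 0.21) = 1/0.8257 ≈ 1.211.
ΔY = k × ΔG = (+$694 billion) / 0.8257 ≈ +$840 billion.

+$840 billion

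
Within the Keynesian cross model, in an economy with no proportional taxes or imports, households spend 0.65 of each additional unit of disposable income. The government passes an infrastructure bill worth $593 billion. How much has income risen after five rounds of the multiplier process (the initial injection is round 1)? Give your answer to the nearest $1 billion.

$1,498 billion

Round 1 adds ΔG = $593 billion; each later round is MPC = 0.65 times the previous.
After 5 rounds: 593 + 385.45 + 250.5425 + 162.852625 + 105.85420625 = ΔG·(1 − c^5)/(1 − c) = 593 × (1 − 0.1160290625)/0.35 ≈ $1,498 billion.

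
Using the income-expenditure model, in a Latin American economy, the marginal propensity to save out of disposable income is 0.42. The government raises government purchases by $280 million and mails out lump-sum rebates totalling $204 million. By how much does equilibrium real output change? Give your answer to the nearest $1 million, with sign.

MPC = 1 − MPS = 1 − 0.42 = 0.58.
Expenditure multiplier = 1/(1 − MPC) = 1/(1 − 0.58) = 1/0.42 ≈ 2.381.
ΔG contributes k·ΔG = (+$280 million) / 0.42 ≈ +$666.7 million.
ΔT of −$204 million changes first-round spending by −c·ΔT = +$118.32 million, contributing k·(−c·ΔT) = (+$118.32 million) / 0.42 ≈ +$281.7 million.
Net ΔY = k(ΔG − c·ΔT) = (+$398.32 million) / 0.42 ≈ +$948 million.

+$948 million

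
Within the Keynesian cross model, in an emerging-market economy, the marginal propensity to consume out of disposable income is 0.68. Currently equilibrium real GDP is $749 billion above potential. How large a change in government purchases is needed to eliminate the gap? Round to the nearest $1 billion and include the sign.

−$240 billion

Spending multiplier = 1/(1 − MPC) = 1/(1 − 0.68) = 1/0.32 = 3.125.
Need ΔY = −$749 billion, so ΔG = ΔY/k = (−$749 billion) × 0.32 ≈ −$240 billion.
The government should cut government purchases by $240 billion.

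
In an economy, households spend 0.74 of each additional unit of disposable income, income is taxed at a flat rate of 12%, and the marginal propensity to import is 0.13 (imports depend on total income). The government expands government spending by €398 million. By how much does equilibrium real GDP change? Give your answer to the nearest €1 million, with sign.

+€831 million

Expenditure multiplier = 1/(1 − c(1−t) + m) = 1/(1 − 0.74×0.88 + 0.13) = 1/0.4788 ≈ 2.089.
ΔY = k × ΔG = (+€398 million) / 0.4788 ≈ +€831 million.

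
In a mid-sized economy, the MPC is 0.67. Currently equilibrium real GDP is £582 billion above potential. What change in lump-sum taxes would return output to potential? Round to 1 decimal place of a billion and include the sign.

Spending multiplier = 1/(1 − MPC) = 1/(1 − 0.67) = 1/0.33 ≈ 3.03.
Tax multiplier = −c·k = −0.67/0.33 ≈ −2.03. Need ΔY = −£582 billion, so ΔT = ΔY/(−c·k) = −(−£582 billion) × 0.33 / 0.67 ≈ +£286.7 billion.
The government should raise lump-sum taxes by £286.7 billion.

+£286.7 billion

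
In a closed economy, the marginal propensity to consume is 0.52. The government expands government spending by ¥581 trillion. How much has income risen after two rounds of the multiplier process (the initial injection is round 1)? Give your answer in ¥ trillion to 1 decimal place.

¥883.1 trillion

Round 1 adds ΔG = ¥581 trillion; each later round is MPC = 0.52 times the previous.
After 2 rounds: 581 + 302.12 = ΔG·(1 − c^2)/(1 − c) = 581 × (1 − 0.2704)/0.48 ≈ ¥883.1 trillion.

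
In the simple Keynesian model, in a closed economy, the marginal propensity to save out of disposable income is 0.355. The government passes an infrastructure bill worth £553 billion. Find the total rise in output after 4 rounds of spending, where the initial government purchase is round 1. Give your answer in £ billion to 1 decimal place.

£1,288.1 billion

MPC = 1 − MPS = 1 − 0.355 = 0.645.
Round 1 adds ΔG = £553 billion; each later round is MPC = 0.645 times the previous.
After 4 rounds: 553 + 356.685 + 230.061825 + 148.389877125 = ΔG·(1 − c^4)/(1 − c) = 553 × (1 − 0.173076800625)/0.355 ≈ £1,288.1 billion.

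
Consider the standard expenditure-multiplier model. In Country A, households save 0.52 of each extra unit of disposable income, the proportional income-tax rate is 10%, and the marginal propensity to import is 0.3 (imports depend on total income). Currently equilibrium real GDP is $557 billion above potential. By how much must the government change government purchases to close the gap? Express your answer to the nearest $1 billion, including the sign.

MPC = 1 − MPS = 1 − 0.52 = 0.48.
Spending multiplier = 1/(1 − c(1−t) + m) = 1/(1 − 0.48×0.9 + 0.3) = 1/0.868 ≈ 1.152.
Need ΔY = −$557 billion, so ΔG = ΔY/k = (−$557 billion) × 0.868 ≈ −$483 billion.
The government should cut government purchases by $483 billion.

−$483 billion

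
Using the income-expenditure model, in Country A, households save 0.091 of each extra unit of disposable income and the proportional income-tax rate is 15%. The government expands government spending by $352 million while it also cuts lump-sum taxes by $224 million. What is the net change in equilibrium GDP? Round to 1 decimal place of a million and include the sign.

MPC = 1 − MPS = 1 − 0.091 = 0.909.
Expenditure multiplier = 1/(1 − c(1−t)) = 1/(1 − 0.909×0.85) = 1/0.22735 ≈ 4.399.
ΔG contributes k·ΔG = (+$352 million) / 0.22735 ≈ +$1,548.3 million.
ΔT of −$224 million changes first-round spending by −c·ΔT = +$203.616 million, contributing k·(−c·ΔT) = (+$203.616 million) / 0.22735 ≈ +$895.6 million.
Net ΔY = k(ΔG − c·ΔT) = (+$555.616 million) / 0.22735 ≈ +$2,443.9 million.

+$2,443.9 million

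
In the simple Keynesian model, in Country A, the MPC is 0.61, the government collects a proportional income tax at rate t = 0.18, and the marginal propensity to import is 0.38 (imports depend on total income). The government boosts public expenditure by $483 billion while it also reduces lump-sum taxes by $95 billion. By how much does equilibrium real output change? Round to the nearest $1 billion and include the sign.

Expenditure multiplier = 1/(1 − c(1−t) + m) = 1/(1 − 0.61×0.82 + 0.38) = 1/0.8798 ≈ 1.137.
ΔG contributes k·ΔG = (+$483 billion) / 0.8798 ≈ +$549 billion.
ΔT of −$95 billion changes first-round spending by −c·ΔT = +$57.95 billion, contributing k·(−c·ΔT) = (+$57.95 billion) / 0.8798 ≈ +$65.9 billion.
Net ΔY = k(ΔG − c·ΔT) = (+$540.95 billion) / 0.8798 ≈ +$615 billion.

+$615 billion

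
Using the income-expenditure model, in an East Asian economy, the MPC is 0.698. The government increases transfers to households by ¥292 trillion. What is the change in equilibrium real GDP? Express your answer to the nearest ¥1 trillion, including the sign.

+¥675 trillion

The transfer change shifts disposable income by +¥292 trillion, so first-round consumption changes by c·ΔTR = 0.698 × (+¥292 trillion) = +¥203.816 trillion.
Expenditure multiplier = 1/(1 − MPC) = 1/(1 − 0.698) = 1/0.302 ≈ 3.311.
The transfer multiplier is c × k ≈ 2.311, so ΔY = k × (c·ΔTR) = (+¥203.816 trillion) / 0.302 ≈ +¥675 trillion.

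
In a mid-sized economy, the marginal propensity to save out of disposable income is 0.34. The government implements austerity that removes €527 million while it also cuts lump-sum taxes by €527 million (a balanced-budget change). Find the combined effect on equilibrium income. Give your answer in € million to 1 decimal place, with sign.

−€527.0 million

MPC = 1 − MPS = 1 − 0.34 = 0.66.
Expenditure multiplier = 1/(1 − MPC) = 1/(1 − 0.66) = 1/0.34 ≈ 2.941.
ΔG contributes k·ΔG = (−€527 million) / 0.34 = −€1,550 million.
ΔT of −€527 million changes first-round spending by −c·ΔT = +€347.82 million, contributing k·(−c·ΔT) = (+€347.82 million) / 0.34 = +€1,023 million.
With ΔG = ΔT and no other leakages, the balanced-budget multiplier is 1, so ΔY = ΔG = −€527 million.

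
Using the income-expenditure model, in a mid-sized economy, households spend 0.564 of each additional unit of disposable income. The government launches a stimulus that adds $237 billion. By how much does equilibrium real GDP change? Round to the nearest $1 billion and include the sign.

+$544 billion

Expenditure multiplier = 1/(1 − MPC) = 1/(1 − 0.564) = 1/0.436 ≈ 2.294.
ΔY = k × ΔG = (+$237 billion) / 0.436 ≈ +$544 billion.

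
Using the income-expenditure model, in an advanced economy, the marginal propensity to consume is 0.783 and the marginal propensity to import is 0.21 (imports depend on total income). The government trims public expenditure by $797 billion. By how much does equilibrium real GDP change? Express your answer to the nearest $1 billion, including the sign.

Expenditure multiplier = 1/(1 − c + m) = 1/(1 − 0.783 + 0.21) = 1/0.427 ≈ 2.342.
ΔY = k × ΔG = (−$797 billion) / 0.427 ≈ −$1,867 billion.

−$1,867 billion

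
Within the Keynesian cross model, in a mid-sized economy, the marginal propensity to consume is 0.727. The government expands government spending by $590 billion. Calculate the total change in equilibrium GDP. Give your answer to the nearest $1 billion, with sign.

+$2,161 billion

Spending multiplier = 1/(1 − MPC) = 1/(1 − 0.727) = 1/0.273 ≈ 3.663.
ΔY = k × ΔG = (+$590 billion) / 0.273 ≈ +$2,161 billion.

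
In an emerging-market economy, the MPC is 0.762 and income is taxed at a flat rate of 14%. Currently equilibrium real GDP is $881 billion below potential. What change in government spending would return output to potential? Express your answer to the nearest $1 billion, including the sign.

+$304 billion

Spending multiplier = 1/(1 − c(1−t)) = 1/(1 − 0.762×0.86) = 1/0.34468 ≈ 2.901.
Need ΔY = +$881 billion, so ΔG = ΔY/k = (+$881 billion) × 0.34468 ≈ +$304 billion.
The government should increase government spending by $304 billion.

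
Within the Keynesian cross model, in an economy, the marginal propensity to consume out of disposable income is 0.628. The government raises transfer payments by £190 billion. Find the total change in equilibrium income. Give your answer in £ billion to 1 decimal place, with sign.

+£320.8 billion

The transfer change shifts disposable income by +£190 billion, so first-round consumption changes by c·ΔTR = 0.628 × (+£190 billion) = +£119.32 billion.
Expenditure multiplier = 1/(1 − MPC) = 1/(1 − 0.628) = 1/0.372 ≈ 2.688.
The transfer multiplier is c × k ≈ 1.688, so ΔY = k × (c·ΔTR) = (+£119.32 billion) / 0.372 ≈ +£320.8 billion.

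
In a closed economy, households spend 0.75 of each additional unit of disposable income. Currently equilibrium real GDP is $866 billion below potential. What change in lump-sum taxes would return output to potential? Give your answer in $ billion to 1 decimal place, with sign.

−$288.7 billion

Spending multiplier = 1/(1 − MPC) = 1/(1 − 0.75) = 1/0.25 = 4.
Tax multiplier = −c·k = −0.75/0.25 = −3. Need ΔY = +$866 billion, so ΔT = ΔY/(−c·k) = −(+$866 billion) × 0.25 / 0.75 ≈ −$288.7 billion.
The government should cut lump-sum taxes by $288.7 billion.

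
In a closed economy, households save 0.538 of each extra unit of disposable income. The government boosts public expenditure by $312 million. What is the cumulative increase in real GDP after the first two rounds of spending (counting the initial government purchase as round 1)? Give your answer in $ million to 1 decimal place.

$456.1 million

MPC = 1 − MPS = 1 − 0.538 = 0.462.
Round 1 adds ΔG = $312 million; each later round is MPC = 0.462 times the previous.
After 2 rounds: 312 + 144.144 = ΔG·(1 − c^2)/(1 − c) = 312 × (1 − 0.213444)/0.538 ≈ $456.1 million.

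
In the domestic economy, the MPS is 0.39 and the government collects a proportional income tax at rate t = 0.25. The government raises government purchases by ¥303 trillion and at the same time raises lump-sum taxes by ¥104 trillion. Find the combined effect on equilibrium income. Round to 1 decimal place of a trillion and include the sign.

+¥441.6 trillion

MPC = 1 − MPS = 1 − 0.39 = 0.61.
Expenditure multiplier = 1/(1 − c(1−t)) = 1/(1 − 0.61×0.75) = 1/0.5425 ≈ 1.843.
ΔG contributes k·ΔG = (+¥303 trillion) / 0.5425 ≈ +¥558.5 trillion.
ΔT of +¥104 trillion changes first-round spending by −c·ΔT = −¥63.44 trillion, contributing k·(−c·ΔT) = (−¥63.44 trillion) / 0.5425 ≈ −¥116.9 trillion.
Net ΔY = k(ΔG − c·ΔT) = (+¥239.56 trillion) / 0.5425 ≈ +¥441.6 trillion.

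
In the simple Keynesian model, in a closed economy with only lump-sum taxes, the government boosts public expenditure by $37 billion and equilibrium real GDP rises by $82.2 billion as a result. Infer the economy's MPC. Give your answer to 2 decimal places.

0.55

Implied spending multiplier k = ΔY/ΔG = 82.2/37 ≈ 2.2216.
Since k = 1/(1 − MPC), MPC = 1 − 1/k = 1 − ΔG/ΔY = 1 − 37/82.2 ≈ 0.55.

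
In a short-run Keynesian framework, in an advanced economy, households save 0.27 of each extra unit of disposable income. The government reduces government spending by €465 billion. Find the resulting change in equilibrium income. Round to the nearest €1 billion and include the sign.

MPC = 1 − MPS = 1 − 0.27 = 0.73.
Government-spending multiplier = 1/(1 − MPC) = 1/(1 − 0.73) = 1/0.27 ≈ 3.704.
ΔY = k × ΔG = (−€465 billion) / 0.27 ≈ −€1,722 billion.

−€1,722 billion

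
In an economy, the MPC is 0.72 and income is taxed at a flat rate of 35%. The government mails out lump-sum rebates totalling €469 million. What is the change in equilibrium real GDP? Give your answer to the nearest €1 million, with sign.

A lump-sum tax change of −€469 million shifts disposable income by +€469 million; first-round consumption changes by −c × ΔT = −0.72 × (−€469 million) = +€337.68 million.
Expenditure multiplier = 1/(1 − c(1−t)) = 1/(1 − 0.72×0.65) = 1/0.532 ≈ 1.88.
The tax multiplier is −c × k ≈ −1.353, so ΔY = k × (−c·ΔT) = (+€337.68 million) / 0.532 ≈ +€635 million.

+€635 million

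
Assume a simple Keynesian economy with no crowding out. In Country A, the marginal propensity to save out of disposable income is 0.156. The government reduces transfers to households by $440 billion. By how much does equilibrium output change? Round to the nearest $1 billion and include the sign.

−$2,381 billion

MPC = 1 − MPS = 1 − 0.156 = 0.844.
The transfer change shifts disposable income by −$440 billion, so first-round consumption changes by c·ΔTR = 0.844 × (−$440 billion) = −$371.36 billion.
Expenditure multiplier = 1/(1 − MPC) = 1/(1 − 0.844) = 1/0.156 ≈ 6.41.
The transfer multiplier is c × k ≈ 5.41, so ΔY = k × (c·ΔTR) = (−$371.36 billion) / 0.156 ≈ −$2,381 billion.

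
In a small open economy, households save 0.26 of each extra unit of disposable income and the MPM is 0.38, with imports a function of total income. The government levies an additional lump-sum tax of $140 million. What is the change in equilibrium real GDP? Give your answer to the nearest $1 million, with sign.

MPC = 1 − MPS = 1 − 0.26 = 0.74.
A lump-sum tax change of +$140 million shifts disposable income by −$140 million; first-round consumption changes by −c × ΔT = −0.74 × (+$140 million) = −$103.6 million.
Expenditure multiplier = 1/(1 − c + m) = 1/(1 − 0.74 + 0.38) = 1/0.64 ≈ 1.563.
The tax multiplier is −c × k ≈ −1.156, so ΔY = k × (−c·ΔT) = (−$103.6 million) / 0.64 ≈ −$162 million.

−$162 million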